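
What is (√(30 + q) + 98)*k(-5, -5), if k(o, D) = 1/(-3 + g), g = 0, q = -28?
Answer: -98/3 - √2/3 ≈ -33.138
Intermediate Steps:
k(o, D) = -⅓ (k(o, D) = 1/(-3 + 0) = 1/(-3) = -⅓)
(√(30 + q) + 98)*k(-5, -5) = (√(30 - 28) + 98)*(-⅓) = (√2 + 98)*(-⅓) = (98 + √2)*(-⅓) = -98/3 - √2/3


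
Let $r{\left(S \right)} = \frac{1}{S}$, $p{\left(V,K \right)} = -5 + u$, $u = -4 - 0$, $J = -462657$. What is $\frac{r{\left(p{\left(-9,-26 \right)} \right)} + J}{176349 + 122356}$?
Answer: $- \frac{4163914}{2688345} \approx -1.5489$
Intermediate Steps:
$u = -4$ ($u = -4 + 0 = -4$)
$p{\left(V,K \right)} = -9$ ($p{\left(V,K \right)} = -5 - 4 = -9$)
$\frac{r{\left(p{\left(-9,-26 \right)} \right)} + J}{176349 + 122356} = \frac{\frac{1}{-9} - 462657}{176349 + 122356} = \frac{- \frac{1}{9} - 462657}{298705} = \left(- \frac{4163914}{9}\right) \frac{1}{298705} = - \frac{4163914}{2688345}$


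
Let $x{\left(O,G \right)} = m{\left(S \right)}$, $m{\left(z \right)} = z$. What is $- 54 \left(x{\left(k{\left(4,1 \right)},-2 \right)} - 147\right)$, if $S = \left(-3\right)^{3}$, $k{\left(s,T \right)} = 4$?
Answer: $9396$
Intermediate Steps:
$S = -27$
$x{\left(O,G \right)} = -27$
$- 54 \left(x{\left(k{\left(4,1 \right)},-2 \right)} - 147\right) = - 54 \left(-27 - 147\right) = \left(-54\right) \left(-174\right) = 9396$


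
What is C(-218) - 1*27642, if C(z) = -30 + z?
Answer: -27890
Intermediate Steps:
C(-218) - 1*27642 = (-30 - 218) - 1*27642 = -248 - 27642 = -27890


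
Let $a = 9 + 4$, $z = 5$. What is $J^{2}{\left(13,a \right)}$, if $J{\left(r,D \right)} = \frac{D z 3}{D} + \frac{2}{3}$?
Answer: $\frac{2209}{9} \approx 245.44$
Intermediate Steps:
$a = 13$
$J{\left(r,D \right)} = \frac{47}{3}$ ($J{\left(r,D \right)} = \frac{D 5 \cdot 3}{D} + \frac{2}{3} = \frac{5 D 3}{D} + 2 \cdot \frac{1}{3} = \frac{15 D}{D} + \frac{2}{3} = 15 + \frac{2}{3} = \frac{47}{3}$)
$J^{2}{\left(13,a \right)} = \left(\frac{47}{3}\right)^{2} = \frac{2209}{9}$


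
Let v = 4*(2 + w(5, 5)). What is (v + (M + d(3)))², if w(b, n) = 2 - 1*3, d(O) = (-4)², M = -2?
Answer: 324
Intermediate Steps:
d(O) = 16
w(b, n) = -1 (w(b, n) = 2 - 3 = -1)
v = 4 (v = 4*(2 - 1) = 4*1 = 4)
(v + (M + d(3)))² = (4 + (-2 + 16))² = (4 + 14)² = 18² = 324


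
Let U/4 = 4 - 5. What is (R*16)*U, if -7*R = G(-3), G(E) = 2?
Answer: 128/7 ≈ 18.286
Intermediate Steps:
R = -2/7 (R = -⅐*2 = -2/7 ≈ -0.28571)
U = -4 (U = 4*(4 - 5) = 4*(-1) = -4)
(R*16)*U = -2/7*16*(-4) = -32/7*(-4) = 128/7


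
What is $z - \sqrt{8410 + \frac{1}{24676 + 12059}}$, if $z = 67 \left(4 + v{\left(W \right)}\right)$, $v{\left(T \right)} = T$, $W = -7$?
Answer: $-201 - \frac{\sqrt{11348960528985}}{36735} \approx -292.71$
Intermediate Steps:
$z = -201$ ($z = 67 \left(4 - 7\right) = 67 \left(-3\right) = -201$)
$z - \sqrt{8410 + \frac{1}{24676 + 12059}} = -201 - \sqrt{8410 + \frac{1}{24676 + 12059}} = -201 - \sqrt{8410 + \frac{1}{36735}} = -201 - \sqrt{\frac{308941351}{36735}} = -201 - \frac{\sqrt{11348960528985}}{36735}$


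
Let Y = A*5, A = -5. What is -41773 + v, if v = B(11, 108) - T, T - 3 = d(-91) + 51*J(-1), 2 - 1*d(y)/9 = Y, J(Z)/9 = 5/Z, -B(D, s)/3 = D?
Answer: -39757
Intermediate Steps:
B(D, s) = -3*D
J(Z) = 45/Z (J(Z) = 9*(5/Z) = 45/Z)
Y = -25 (Y = -5*5 = -25)
d(y) = 243 (d(y) = 18 - 9*(-25) = 18 + 225 = 243)
T = -2049 (T = 3 + (243 + 51*(45/(-1))) = 3 + (243 + 51*(45*(-1))) = 3 + (243 + 51*(-45)) = 3 + (243 - 2295) = 3 - 2052 = -2049)
v = 2016 (v = -3*11 - 1*(-2049) = -33 + 2049 = 2016)
-41773 + v = -41773 + 2016 = -39757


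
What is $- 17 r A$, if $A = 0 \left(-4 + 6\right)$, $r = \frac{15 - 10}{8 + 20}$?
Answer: $0$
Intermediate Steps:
$r = \frac{5}{28} \approx 0.17857$
$A = 0$ ($A = 0 \cdot 2 = 0$)
$- 17 r A = \left(-17\right) \frac{5}{28} \cdot 0 = \left(- \frac{85}{28}\right) 0 = 0$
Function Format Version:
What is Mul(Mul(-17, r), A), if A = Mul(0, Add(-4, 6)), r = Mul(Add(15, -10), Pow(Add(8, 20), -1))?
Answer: 0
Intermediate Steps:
r = Rational(5, 28) (r = Mul(5, Pow(28, -1)) = Mul(5, Rational(1, 28)) = Rational(5, 28) ≈ 0.17857)
A = 0 (A = Mul(0, 2) = 0)
Mul(Mul(-17, r), A) = Mul(Mul(-17, Rational(5, 28)), 0) = Mul(Rational(-85, 28), 0) = 0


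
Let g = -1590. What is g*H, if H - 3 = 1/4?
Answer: -10335/2 ≈ -5167.5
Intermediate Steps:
H = 13/4 (H = 3 + 1/4 = 3 + ¼ = 13/4 ≈ 3.2500)
g*H = -1590*13/4 = -10335/2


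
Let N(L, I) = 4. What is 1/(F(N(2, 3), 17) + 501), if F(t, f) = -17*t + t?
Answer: 1/437 ≈ 0.0022883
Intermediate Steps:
F(t, f) = -16*t
1/(F(N(2, 3), 17) + 501) = 1/(-16*4 + 501) = 1/(-64 + 501) = 1/437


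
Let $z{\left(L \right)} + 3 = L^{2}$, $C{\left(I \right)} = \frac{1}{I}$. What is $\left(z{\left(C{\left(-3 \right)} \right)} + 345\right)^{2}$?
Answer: $\frac{9480241}{81} \approx 1.1704 \cdot 10^{5}$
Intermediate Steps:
$z{\left(L \right)} = -3 + L^{2}$
$\left(z{\left(C{\left(-3 \right)} \right)} + 345\right)^{2} = \left(\left(-3 + \left(\frac{1}{-3}\right)^{2}\right) + 345\right)^{2} = \left(\left(-3 + \left(- \frac{1}{3}\right)^{2}\right) + 345\right)^{2} = \left(\left(-3 + \frac{1}{9}\right) + 345\right)^{2} = \left(- \frac{26}{9} + 345\right)^{2} = \left(\frac{3079}{9}\right)^{2} = \frac{9480241}{81}$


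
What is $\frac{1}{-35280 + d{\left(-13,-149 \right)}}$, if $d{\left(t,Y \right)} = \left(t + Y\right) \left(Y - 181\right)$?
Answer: $\frac{1}{18180} \approx 5.5005 \cdot 10^{-5}$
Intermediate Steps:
$d{\left(t,Y \right)} = \left(-181 + Y\right) \left(Y + t\right)$ ($d{\left(t,Y \right)} = \left(Y + t\right) \left(-181 + Y\right) = \left(-181 + Y\right) \left(Y + t\right)$)
$\frac{1}{-35280 + d{\left(-13,-149 \right)}} = \frac{1}{-35280 - \left(-31259 - 22201\right)} = \frac{1}{-35280 + \left(22201 + 26969 + 2353 + 1937\right)} = \frac{1}{-35280 + 53460} = \frac{1}{18180}$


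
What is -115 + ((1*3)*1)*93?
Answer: 164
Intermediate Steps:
-115 + ((1*3)*1)*93 = -115 + (3*1)*93 = -115 + 3*93 = -115 + 279 = 164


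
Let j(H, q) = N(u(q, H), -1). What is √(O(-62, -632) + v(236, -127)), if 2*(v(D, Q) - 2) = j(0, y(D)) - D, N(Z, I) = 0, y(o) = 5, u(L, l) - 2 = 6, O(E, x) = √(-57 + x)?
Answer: √(-116 + I*√689) ≈ 1.2109 + 10.838*I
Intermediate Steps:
u(L, l) = 8 (u(L, l) = 2 + 6 = 8)
j(H, q) = 0
v(D, Q) = 2 - D/2 (v(D, Q) = 2 + (0 - D)/2 = 2 + (-D)/2 = 2 - D/2)
√(O(-62, -632) + v(236, -127)) = √(√(-57 - 632) + (2 - ½*236)) = √(√(-689) + (2 - 118)) = √(I*√689 - 116) = √(-116 + I*√689)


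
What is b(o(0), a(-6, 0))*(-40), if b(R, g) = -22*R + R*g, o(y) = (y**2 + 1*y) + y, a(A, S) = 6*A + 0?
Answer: 0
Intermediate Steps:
a(A, S) = 6*A
o(y) = y**2 + 2*y (o(y) = (y**2 + y) + y = (y + y**2) + y = y**2 + 2*y)
b(o(0), a(-6, 0))*(-40) = ((0*(2 + 0))*(-22 + 6*(-6)))*(-40) = ((0*2)*(-22 - 36))*(-40) = (0*(-58))*(-40) = 0*(-40) = 0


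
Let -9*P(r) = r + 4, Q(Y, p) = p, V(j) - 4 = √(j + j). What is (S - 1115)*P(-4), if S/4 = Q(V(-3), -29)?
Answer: 0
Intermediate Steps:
V(j) = 4 + √2*√j (V(j) = 4 + √(j + j) = 4 + √(2*j) = 4 + √2*√j)
S = -116 (S = 4*(-29) = -116)
P(r) = -4/9 - r/9 (P(r) = -(r + 4)/9 = -(4 + r)/9 = -4/9 - r/9)
(S - 1115)*P(-4) = (-116 - 1115)*(-4/9 - ⅑*(-4)) = -1231*(-4/9 + 4/9) = -1231*0 = 0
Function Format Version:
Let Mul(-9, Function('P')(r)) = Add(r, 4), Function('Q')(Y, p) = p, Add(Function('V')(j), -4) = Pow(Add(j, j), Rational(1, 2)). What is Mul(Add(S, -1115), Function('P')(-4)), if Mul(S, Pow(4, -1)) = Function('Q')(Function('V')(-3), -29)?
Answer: 0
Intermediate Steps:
Function('V')(j) = Add(4, Mul(Pow(2, Rational(1, 2)), Pow(j, Rational(1, 2)))) (Function('V')(j) = Add(4, Pow(Add(j, j), Rational(1, 2))) = Add(4, Pow(Mul(2, j), Rational(1, 2))) = Add(4, Mul(Pow(2, Rational(1, 2)), Pow(j, Rational(1, 2)))))
S = -116 (S = Mul(4, -29) = -116)
Function('P')(r) = Add(Rational(-4, 9), Mul(Rational(-1, 9), r)) (Function('P')(r) = Mul(Rational(-1, 9), Add(r, 4)) = Mul(Rational(-1, 9), Add(4, r)) = Add(Rational(-4, 9), Mul(Rational(-1, 9), r)))
Mul(Add(S, -1115), Function('P')(-4)) = Mul(Add(-116, -1115), Add(Rational(-4, 9), Mul(Rational(-1, 9), -4))) = Mul(-1231, Add(Rational(-4, 9), Rational(4, 9))) = Mul(-1231, 0) = 0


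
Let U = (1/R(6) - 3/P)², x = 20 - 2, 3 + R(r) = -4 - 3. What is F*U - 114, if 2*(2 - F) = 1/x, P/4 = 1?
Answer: -1621081/14400 ≈ -112.58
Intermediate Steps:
R(r) = -10 (R(r) = -3 + (-4 - 3) = -3 - 7 = -10)
x = 18
P = 4 (P = 4*1 = 4)
U = 289/400 (U = (1/(-10) - 3/4)² = (1*(-⅒) - 3*¼)² = (-⅒ - ¾)² = (-17/20)² = 289/400 ≈ 0.72250)
F = 71/36 (F = 2 - ½/18 = 2 - ½*1/18 = 2 - 1/36 = 71/36 ≈ 1.9722)
F*U - 114 = (71/36)*(289/400) - 114 = 20519/14400 - 114 = -1621081/14400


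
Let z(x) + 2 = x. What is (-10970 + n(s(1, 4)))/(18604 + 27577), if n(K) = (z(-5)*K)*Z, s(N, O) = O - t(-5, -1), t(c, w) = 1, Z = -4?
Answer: -10886/46181 ≈ -0.23572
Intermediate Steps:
z(x) = -2 + x
s(N, O) = -1 + O (s(N, O) = O - 1*1 = O - 1 = -1 + O)
n(K) = 28*K (n(K) = ((-2 - 5)*K)*(-4) = -7*K*(-4) = 28*K)
(-10970 + n(s(1, 4)))/(18604 + 27577) = (-10970 + 28*(-1 + 4))/(18604 + 27577) = (-10970 + 28*3)/46181 = (-10970 + 84)*(1/46181) = -10886*1/46181 = -10886/46181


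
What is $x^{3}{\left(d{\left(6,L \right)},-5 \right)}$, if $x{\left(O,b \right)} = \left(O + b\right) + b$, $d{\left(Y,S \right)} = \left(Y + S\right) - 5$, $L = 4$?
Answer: $-125$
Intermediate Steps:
$d{\left(Y,S \right)} = -5 + S + Y$ ($d{\left(Y,S \right)} = \left(S + Y\right) - 5 = -5 + S + Y$)
$x{\left(O,b \right)} = O + 2 b$
$x^{3}{\left(d{\left(6,L \right)},-5 \right)} = \left(\left(-5 + 4 + 6\right) + 2 \left(-5\right)\right)^{3} = \left(5 - 10\right)^{3} = \left(-5\right)^{3} = -125$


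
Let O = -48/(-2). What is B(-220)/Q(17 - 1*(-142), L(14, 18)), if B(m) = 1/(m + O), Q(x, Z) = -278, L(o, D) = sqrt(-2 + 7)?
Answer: 1/54488 ≈ 1.8353e-5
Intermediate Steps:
L(o, D) = sqrt(5)
O = 24 (O = -48*(-1/2) = 24)
B(m) = 1/(24 + m) (B(m) = 1/(m + 24) = 1/(24 + m))
B(-220)/Q(17 - 1*(-142), L(14, 18)) = 1/((24 - 220)*(-278)) = -1/278/(-196) = -1/196*(-1/278) = 1/54488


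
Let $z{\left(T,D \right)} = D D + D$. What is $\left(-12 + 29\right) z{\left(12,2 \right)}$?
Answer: $102$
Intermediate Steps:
$z{\left(T,D \right)} = D + D^{2}$ ($z{\left(T,D \right)} = D^{2} + D = D + D^{2}$)
$\left(-12 + 29\right) z{\left(12,2 \right)} = \left(-12 + 29\right) 2 \left(1 + 2\right) = 17 \cdot 2 \cdot 3 = 17 \cdot 6 = 102$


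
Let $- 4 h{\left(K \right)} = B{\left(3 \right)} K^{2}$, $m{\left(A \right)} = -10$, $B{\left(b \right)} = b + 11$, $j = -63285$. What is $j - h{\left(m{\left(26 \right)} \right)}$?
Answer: $-62935$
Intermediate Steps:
$B{\left(b \right)} = 11 + b$
$h{\left(K \right)} = - \frac{7 K^{2}}{2}$ ($h{\left(K \right)} = - \frac{\left(11 + 3\right) K^{2}}{4} = - \frac{14 K^{2}}{4} = - \frac{7 K^{2}}{2}$)
$j - h{\left(m{\left(26 \right)} \right)} = -63285 - - \frac{7 \left(-10\right)^{2}}{2} = -63285 - \left(- \frac{7}{2}\right) 100 = -63285 - -350 = -63285 + 350 = -62935$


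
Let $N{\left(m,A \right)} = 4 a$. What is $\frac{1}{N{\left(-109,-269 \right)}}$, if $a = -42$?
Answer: $- \frac{1}{168} \approx -0.0059524$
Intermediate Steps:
$N{\left(m,A \right)} = -168$ ($N{\left(m,A \right)} = 4 \left(-42\right) = -168$)
$\frac{1}{N{\left(-109,-269 \right)}} = \frac{1}{-168} = - \frac{1}{168}$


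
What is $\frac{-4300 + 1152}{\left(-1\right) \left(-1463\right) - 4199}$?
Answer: $\frac{787}{684} \approx 1.1506$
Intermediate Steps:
$\frac{-4300 + 1152}{\left(-1\right) \left(-1463\right) - 4199} = - \frac{3148}{1463 - 4199} = - \frac{3148}{-2736} = \left(-3148\right) \left(- \frac{1}{2736}\right) = \frac{787}{684}$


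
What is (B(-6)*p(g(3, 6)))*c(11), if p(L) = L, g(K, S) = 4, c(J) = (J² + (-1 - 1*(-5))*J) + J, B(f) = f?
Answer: -4224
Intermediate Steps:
c(J) = J² + 5*J (c(J) = (J² + (-1 + 5)*J) + J = (J² + 4*J) + J = J² + 5*J)
(B(-6)*p(g(3, 6)))*c(11) = (-6*4)*(11*(5 + 11)) = -264*16 = -24*176 = -4224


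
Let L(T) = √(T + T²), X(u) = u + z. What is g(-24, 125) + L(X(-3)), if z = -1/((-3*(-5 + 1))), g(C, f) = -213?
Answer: -213 + 5*√37/12 ≈ -210.47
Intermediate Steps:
z = -1/12 (z = -1/((-3*(-4))) = -1/12 ≈ -0.083333)
X(u) = -1/12 + u (X(u) = u - 1/12 = -1/12 + u)
g(-24, 125) + L(X(-3)) = -213 + √((-1/12 - 3)*(1 + (-1/12 - 3))) = -213 + √(-37*(1 - 37/12)/12) = -213 + √(-37/12*(-25/12)) = -213 + √(925/144) = -213 + 5*√37/12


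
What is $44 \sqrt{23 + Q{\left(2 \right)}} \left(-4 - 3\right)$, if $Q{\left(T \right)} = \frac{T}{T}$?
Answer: $- 616 \sqrt{6} \approx -1508.9$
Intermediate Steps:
$Q{\left(T \right)} = 1$
$44 \sqrt{23 + Q{\left(2 \right)}} \left(-4 - 3\right) = 44 \sqrt{23 + 1} \left(-4 - 3\right) = 44 \sqrt{24} \left(-7\right) = 44 \cdot 2 \sqrt{6} \left(-7\right) = 88 \sqrt{6} \left(-7\right) = - 616 \sqrt{6}$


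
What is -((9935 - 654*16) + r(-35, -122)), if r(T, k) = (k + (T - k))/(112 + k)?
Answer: 1051/2 ≈ 525.50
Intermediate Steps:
r(T, k) = T/(112 + k)
-((9935 - 654*16) + r(-35, -122)) = -((9935 - 654*16) - 35/(112 - 122)) = -((9935 - 10464) - 35/(-10)) = -(-529 - 35*(-⅒)) = -(-529 + 7/2) = -1*(-1051/2) = 1051/2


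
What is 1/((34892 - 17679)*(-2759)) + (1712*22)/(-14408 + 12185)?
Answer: -1788688484111/105571752741 ≈ -16.943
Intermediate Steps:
1/((34892 - 17679)*(-2759)) + (1712*22)/(-14408 + 12185) = -1/2759/17213 + 37664/(-2223) = (1/17213)*(-1/2759) + 37664*(-1/2223) = -1/47490667 - 37664/2223 = -1788688484111/105571752741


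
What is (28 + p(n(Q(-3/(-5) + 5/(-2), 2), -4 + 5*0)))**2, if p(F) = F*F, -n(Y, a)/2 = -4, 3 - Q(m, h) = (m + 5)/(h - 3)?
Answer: 8464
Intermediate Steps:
Q(m, h) = 3 - (5 + m)/(-3 + h) (Q(m, h) = 3 - (m + 5)/(h - 3) = 3 - (5 + m)/(-3 + h))
n(Y, a) = 8 (n(Y, a) = -2*(-4) = 8)
p(F) = F**2
(28 + p(n(Q(-3/(-5) + 5/(-2), 2), -4 + 5*0)))**2 = (28 + 8**2)**2 = (28 + 64)**2 = 92**2 = 8464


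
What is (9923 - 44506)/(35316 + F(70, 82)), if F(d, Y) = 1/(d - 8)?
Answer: -2144146/2189593 ≈ -0.97924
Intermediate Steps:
F(d, Y) = 1/(-8 + d)
(9923 - 44506)/(35316 + F(70, 82)) = (9923 - 44506)/(35316 + 1/(-8 + 70)) = -34583/(35316 + 1/62) = -34583/2189593/62 = -34583*62/2189593 = -2144146/2189593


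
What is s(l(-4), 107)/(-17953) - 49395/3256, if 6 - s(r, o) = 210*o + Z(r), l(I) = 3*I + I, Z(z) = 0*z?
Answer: -1691571/121528 ≈ -13.919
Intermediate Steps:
Z(z) = 0
l(I) = 4*I
s(r, o) = 6 - 210*o (s(r, o) = 6 - (210*o + 0) = 6 - 210*o)
s(l(-4), 107)/(-17953) - 49395/3256 = (6 - 210*107)/(-17953) - 49395/3256 = (6 - 22470)*(-1/17953) - 49395*1/3256 = -22464*(-1/17953) - 1335/88 = 1728/1381 - 1335/88 = -1691571/121528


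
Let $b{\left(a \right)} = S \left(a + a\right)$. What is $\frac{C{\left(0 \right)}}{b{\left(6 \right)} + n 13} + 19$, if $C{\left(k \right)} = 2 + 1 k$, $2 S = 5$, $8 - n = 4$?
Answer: $\frac{780}{41} \approx 19.024$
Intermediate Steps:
$n = 4$ ($n = 8 - 4 = 4$)
$S = \frac{5}{2}$ ($S = \frac{1}{2} \cdot 5 = \frac{5}{2} \approx 2.5$)
$C{\left(k \right)} = 2 + k$
$b{\left(a \right)} = 5 a$ ($b{\left(a \right)} = \frac{5 \left(a + a\right)}{2} = \frac{5 \cdot 2 a}{2} = 5 a$)
$\frac{C{\left(0 \right)}}{b{\left(6 \right)} + n 13} + 19 = \frac{2 + 0}{5 \cdot 6 + 4 \cdot 13} + 19 = \frac{1}{30 + 52} \cdot 2 + 19 = \frac{1}{82} \cdot 2 + 19 = \frac{1}{41} + 19 = \frac{780}{41}$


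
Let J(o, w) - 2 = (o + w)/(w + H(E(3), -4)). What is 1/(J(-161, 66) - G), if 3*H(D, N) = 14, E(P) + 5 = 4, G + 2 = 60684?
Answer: -212/12864445 ≈ -1.6480e-5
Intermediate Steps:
G = 60682 (G = -2 + 60684 = 60682)
E(P) = -1 (E(P) = -5 + 4 = -1)
H(D, N) = 14/3 (H(D, N) = (1/3)*14 = 14/3)
J(o, w) = 2 + (o + w)/(14/3 + w) (J(o, w) = 2 + (o + w)/(w + 14/3) = 2 + (o + w)/(14/3 + w))
1/(J(-161, 66) - G) = 1/((28 + 3*(-161) + 9*66)/(14 + 3*66) - 1*60682) = 1/((28 - 483 + 594)/(14 + 198) - 60682) = 1/(139/212 - 60682) = 1/(-12864445/212) = -212/12864445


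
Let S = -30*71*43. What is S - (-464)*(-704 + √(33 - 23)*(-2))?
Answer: -418246 - 928*√10 ≈ -4.2118e+5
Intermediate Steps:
S = -91590 (S = -2130*43 = -91590)
S - (-464)*(-704 + √(33 - 23)*(-2)) = -91590 - (-464)*(-704 + √(33 - 23)*(-2)) = -91590 - (-464)*(-704 + √10*(-2)) = -91590 - (-464)*(-704 - 2*√10) = -91590 - (326656 + 928*√10) = -91590 + (-326656 - 928*√10) = -418246 - 928*√10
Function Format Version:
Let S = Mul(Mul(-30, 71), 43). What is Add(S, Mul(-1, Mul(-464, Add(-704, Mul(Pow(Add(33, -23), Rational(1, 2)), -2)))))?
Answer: Add(-418246, Mul(-928, Pow(10, Rational(1, 2)))) ≈ -4.2118e+5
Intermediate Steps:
S = -91590 (S = Mul(-2130, 43) = -91590)
Add(S, Mul(-1, Mul(-464, Add(-704, Mul(Pow(Add(33, -23), Rational(1, 2)), -2))))) = Add(-91590, Mul(-1, Mul(-464, Add(-704, Mul(Pow(Add(33, -23), Rational(1, 2)), -2))))) = Add(-91590, Mul(-1, Mul(-464, Add(-704, Mul(Pow(10, Rational(1, 2)), -2))))) = Add(-91590, Mul(-1, Mul(-464, Add(-704, Mul(-2, Pow(10, Rational(1, 2))))))) = Add(-91590, Mul(-1, Add(326656, Mul(928, Pow(10, Rational(1, 2)))))) = Add(-91590, Add(-326656, Mul(-928, Pow(10, Rational(1, 2))))) = Add(-418246, Mul(-928, Pow(10, Rational(1, 2))))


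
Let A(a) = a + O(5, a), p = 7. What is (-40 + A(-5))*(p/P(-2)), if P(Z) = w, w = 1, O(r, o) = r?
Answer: -280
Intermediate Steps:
P(Z) = 1
A(a) = 5 + a (A(a) = a + 5 = 5 + a)
(-40 + A(-5))*(p/P(-2)) = (-40 + (5 - 5))*(7/1) = (-40 + 0)*(7*1) = -40*7 = -280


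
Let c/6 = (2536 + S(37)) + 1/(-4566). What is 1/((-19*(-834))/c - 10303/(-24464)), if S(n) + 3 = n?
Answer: 287075719216/415908409541 ≈ 0.69024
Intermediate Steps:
S(n) = -3 + n
c = 11734619/761 (c = 6*((2536 + (-3 + 37)) + 1/(-4566)) = 6*((2536 + 34) - 1/4566) = 6*(2570 - 1/4566) = 6*(11734619/4566) = 11734619/761 ≈ 15420.)
1/((-19*(-834))/c - 10303/(-24464)) = 1/((-19*(-834))/(11734619/761) - 10303/(-24464)) = 1/(15846*(761/11734619) - 10303*(-1/24464)) = 1/(12058806/11734619 + 10303/24464) = 1/(415908409541/287075719216) = 287075719216/415908409541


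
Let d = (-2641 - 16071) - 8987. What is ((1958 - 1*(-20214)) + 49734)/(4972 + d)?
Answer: -71906/22727 ≈ -3.1639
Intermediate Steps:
d = -27699 (d = -18712 - 8987 = -27699)
((1958 - 1*(-20214)) + 49734)/(4972 + d) = ((1958 - 1*(-20214)) + 49734)/(4972 - 27699) = ((1958 + 20214) + 49734)/(-22727) = (22172 + 49734)*(-1/22727) = 71906*(-1/22727) = -71906/22727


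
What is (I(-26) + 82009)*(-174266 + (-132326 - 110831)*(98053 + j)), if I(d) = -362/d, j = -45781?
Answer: -13553156172157060/13 ≈ -1.0426e+15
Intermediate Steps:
(I(-26) + 82009)*(-174266 + (-132326 - 110831)*(98053 + j)) = (-362/(-26) + 82009)*(-174266 + (-132326 - 110831)*(98053 - 45781)) = (-362*(-1/26) + 82009)*(-174266 - 243157*52272) = (181/13 + 82009)*(-174266 - 12710302704) = (1066298/13)*(-12710476970) = -13553156172157060/13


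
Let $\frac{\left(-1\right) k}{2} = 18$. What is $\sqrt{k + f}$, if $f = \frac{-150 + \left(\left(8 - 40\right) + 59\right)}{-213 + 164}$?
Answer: $\frac{i \sqrt{1641}}{7} \approx 5.787 i$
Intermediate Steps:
$k = -36$ ($k = \left(-2\right) 18 = -36$)
$f = \frac{123}{49}$ ($f = \frac{-150 + \left(-32 + 59\right)}{-49} = \left(-150 + 27\right) \left(- \frac{1}{49}\right) = \left(-123\right) \left(- \frac{1}{49}\right) = \frac{123}{49} \approx 2.5102$)
$\sqrt{k + f} = \sqrt{-36 + \frac{123}{49}} = \sqrt{- \frac{1641}{49}} = \frac{i \sqrt{1641}}{7}$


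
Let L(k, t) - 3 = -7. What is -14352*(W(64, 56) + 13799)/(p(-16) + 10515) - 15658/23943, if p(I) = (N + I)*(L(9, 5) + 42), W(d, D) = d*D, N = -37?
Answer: -5973452286146/203539443 ≈ -29348.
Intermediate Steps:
W(d, D) = D*d
L(k, t) = -4 (L(k, t) = 3 - 7 = -4)
p(I) = -1406 + 38*I (p(I) = (-37 + I)*(-4 + 42) = (-37 + I)*38 = -1406 + 38*I)
-14352*(W(64, 56) + 13799)/(p(-16) + 10515) - 15658/23943 = -14352*(56*64 + 13799)/((-1406 + 38*(-16)) + 10515) - 15658/23943 = -14352*(3584 + 13799)/((-1406 - 608) + 10515) - 15658*1/23943 = -14352*17383/(-2014 + 10515) - 15658/23943 = -14352/(8501*(1/17383)) - 15658/23943 = -14352/8501/17383 - 15658/23943 = -14352*17383/8501 - 15658/23943 = -249480816/8501 - 15658/23943 = -5973452286146/203539443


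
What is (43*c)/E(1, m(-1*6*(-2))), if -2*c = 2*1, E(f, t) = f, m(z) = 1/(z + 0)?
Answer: -43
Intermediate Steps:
m(z) = 1/z
c = -1 ≈ -1.0000
(43*c)/E(1, m(-1*6*(-2))) = (43*(-1))/1 = -43*1 = -43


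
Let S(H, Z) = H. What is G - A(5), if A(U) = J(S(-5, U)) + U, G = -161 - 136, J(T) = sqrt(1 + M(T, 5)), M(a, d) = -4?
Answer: -302 - I*sqrt(3) ≈ -302.0 - 1.732*I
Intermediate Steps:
J(T) = I*sqrt(3) (J(T) = sqrt(1 - 4) = sqrt(-3) = I*sqrt(3))
G = -297
A(U) = U + I*sqrt(3) (A(U) = I*sqrt(3) + U = U + I*sqrt(3))
G - A(5) = -297 - (5 + I*sqrt(3)) = -297 + (-5 - I*sqrt(3)) = -302 - I*sqrt(3)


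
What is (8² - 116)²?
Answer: 2704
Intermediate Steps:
(8² - 116)² = (64 - 116)² = (-52)² = 2704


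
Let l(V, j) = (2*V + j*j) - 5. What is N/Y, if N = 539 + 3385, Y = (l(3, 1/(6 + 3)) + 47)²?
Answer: 25745364/15124321 ≈ 1.7022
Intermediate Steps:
l(V, j) = -5 + j² + 2*V (l(V, j) = (2*V + j²) - 5 = (j² + 2*V) - 5 = -5 + j² + 2*V)
Y = 15124321/6561 (Y = ((-5 + (1/(6 + 3))² + 2*3) + 47)² = ((-5 + (1/9)² + 6) + 47)² = ((-5 + (⅑)² + 6) + 47)² = ((-5 + 1/81 + 6) + 47)² = (82/81 + 47)² = (3889/81)² = 15124321/6561 ≈ 2305.2)
N = 3924
N/Y = 3924/(15124321/6561) = 3924*(6561/15124321) = 25745364/15124321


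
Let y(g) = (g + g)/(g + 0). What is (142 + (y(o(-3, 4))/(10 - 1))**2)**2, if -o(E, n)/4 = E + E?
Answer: 132388036/6561 ≈ 20178.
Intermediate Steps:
o(E, n) = -8*E (o(E, n) = -4*(E + E) = -8*E)
y(g) = 2 (y(g) = (2*g)/g = 2)
(142 + (y(o(-3, 4))/(10 - 1))**2)**2 = (142 + (2/(10 - 1))**2)**2 = (142 + (2/9)**2)**2 = (142 + 4/81)**2 = (11506/81)**2 = 132388036/6561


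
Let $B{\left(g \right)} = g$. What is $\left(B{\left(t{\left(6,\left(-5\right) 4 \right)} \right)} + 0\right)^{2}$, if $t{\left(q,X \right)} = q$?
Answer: $36$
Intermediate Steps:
$\left(B{\left(t{\left(6,\left(-5\right) 4 \right)} \right)} + 0\right)^{2} = \left(6 + 0\right)^{2} = 6^{2} = 36$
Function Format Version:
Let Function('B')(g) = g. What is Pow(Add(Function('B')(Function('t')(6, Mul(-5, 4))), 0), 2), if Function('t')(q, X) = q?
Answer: 36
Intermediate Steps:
Pow(Add(Function('B')(Function('t')(6, Mul(-5, 4))), 0), 2) = Pow(Add(6, 0), 2) = Pow(6, 2) = 36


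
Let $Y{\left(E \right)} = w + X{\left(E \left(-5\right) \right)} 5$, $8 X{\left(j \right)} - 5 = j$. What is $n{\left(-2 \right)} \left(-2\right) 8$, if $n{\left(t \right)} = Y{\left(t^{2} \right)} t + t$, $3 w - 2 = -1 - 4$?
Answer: $-300$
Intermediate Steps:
$w = -1$ ($w = \frac{2}{3} + \frac{-1 - 4}{3} = \frac{2}{3} + \frac{1}{3} \left(-5\right) = \frac{2}{3} - \frac{5}{3} = -1$)
$X{\left(j \right)} = \frac{5}{8} + \frac{j}{8}$
$Y{\left(E \right)} = \frac{17}{8} - \frac{25 E}{8}$ ($Y{\left(E \right)} = -1 + \left(\frac{5}{8} + \frac{E \left(-5\right)}{8}\right) 5 = -1 + \left(\frac{5}{8} + \frac{\left(-5\right) E}{8}\right) 5 = -1 + \left(\frac{5}{8} - \frac{5 E}{8}\right) 5 = -1 - \left(- \frac{25}{8} + \frac{25 E}{8}\right) = \frac{17}{8} - \frac{25 E}{8}$)
$n{\left(t \right)} = t + t \left(\frac{17}{8} - \frac{25 t^{2}}{8}\right)$ ($n{\left(t \right)} = \left(\frac{17}{8} - \frac{25 t^{2}}{8}\right) t + t = t \left(\frac{17}{8} - \frac{25 t^{2}}{8}\right) + t = t + t \left(\frac{17}{8} - \frac{25 t^{2}}{8}\right)$)
$n{\left(-2 \right)} \left(-2\right) 8 = \frac{25}{8} \left(-2\right) \left(1 - \left(-2\right)^{2}\right) \left(-2\right) 8 = \frac{25}{8} \left(-2\right) \left(1 - 4\right) \left(-2\right) 8 = \frac{25}{8} \left(-2\right) \left(-3\right) \left(-2\right) 8 = \frac{75}{4} \left(-2\right) 8 = \left(- \frac{75}{2}\right) 8 = -300$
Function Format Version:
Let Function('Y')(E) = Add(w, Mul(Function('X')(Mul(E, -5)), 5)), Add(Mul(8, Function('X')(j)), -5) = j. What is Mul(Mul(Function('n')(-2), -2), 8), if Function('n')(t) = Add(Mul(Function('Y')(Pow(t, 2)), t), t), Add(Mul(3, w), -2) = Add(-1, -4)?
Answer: -300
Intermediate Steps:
w = -1 (w = Add(Rational(2, 3), Mul(Rational(1, 3), Add(-1, -4))) = Add(Rational(2, 3), Mul(Rational(1, 3), -5)) = Add(Rational(2, 3), Rational(-5, 3)) = -1)
Function('X')(j) = Add(Rational(5, 8), Mul(Rational(1, 8), j))
Function('Y')(E) = Add(Rational(17, 8), Mul(Rational(-25, 8), E)) (Function('Y')(E) = Add(-1, Mul(Add(Rational(5, 8), Mul(Rational(1, 8), Mul(E, -5))), 5)) = Add(-1, Mul(Add(Rational(5, 8), Mul(Rational(1, 8), Mul(-5, E))), 5)) = Add(-1, Mul(Add(Rational(5, 8), Mul(Rational(-5, 8), E)), 5)) = Add(-1, Add(Rational(25, 8), Mul(Rational(-25, 8), E))) = Add(Rational(17, 8), Mul(Rational(-25, 8), E)))
Function('n')(t) = Add(t, Mul(t, Add(Rational(17, 8), Mul(Rational(-25, 8), Pow(t, 2))))) (Function('n')(t) = Add(Mul(Add(Rational(17, 8), Mul(Rational(-25, 8), Pow(t, 2))), t), t) = Add(Mul(t, Add(Rational(17, 8), Mul(Rational(-25, 8), Pow(t, 2)))), t) = Add(t, Mul(t, Add(Rational(17, 8), Mul(Rational(-25, 8), Pow(t, 2))))))
Mul(Mul(Function('n')(-2), -2), 8) = Mul(Mul(Mul(Rational(25, 8), -2, Add(1, Mul(-1, Pow(-2, 2)))), -2), 8) = Mul(Mul(Mul(Rational(25, 8), -2, Add(1, Mul(-1, 4))), -2), 8) = Mul(Mul(Mul(Rational(25, 8), -2, Add(1, -4)), -2), 8) = Mul(Mul(Mul(Rational(25, 8), -2, -3), -2), 8) = Mul(Mul(Rational(75, 4), -2), 8) = Mul(Rational(-75, 2), 8) = -300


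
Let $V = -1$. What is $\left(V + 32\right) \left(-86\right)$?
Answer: $-2666$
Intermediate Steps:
$\left(V + 32\right) \left(-86\right) = \left(-1 + 32\right) \left(-86\right) = 31 \left(-86\right) = -2666$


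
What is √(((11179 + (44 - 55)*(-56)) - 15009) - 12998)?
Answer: 2*I*√4053 ≈ 127.33*I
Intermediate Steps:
√(((11179 + (44 - 55)*(-56)) - 15009) - 12998) = √(((11179 - 11*(-56)) - 15009) - 12998) = √(((11179 + 616) - 15009) - 12998) = √((11795 - 15009) - 12998) = √(-3214 - 12998) = √(-16212) = 2*I*√4053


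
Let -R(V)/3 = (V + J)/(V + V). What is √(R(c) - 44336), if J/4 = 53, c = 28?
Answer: I*√2173094/7 ≈ 210.59*I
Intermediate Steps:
J = 212 (J = 4*53 = 212)
R(V) = -3*(212 + V)/(2*V) (R(V) = -3*(V + 212)/(V + V) = -3*(212 + V)/(2*V))
√(R(c) - 44336) = √((-3/2 - 318/28) - 44336) = √((-3/2 - 318*1/28) - 44336) = √((-3/2 - 159/14) - 44336) = √(-90/7 - 44336) = √(-310442/7) = I*√2173094/7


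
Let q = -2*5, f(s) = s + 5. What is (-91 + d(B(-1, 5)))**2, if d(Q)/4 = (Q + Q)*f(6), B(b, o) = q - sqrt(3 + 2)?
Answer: 981561 + 170896*sqrt(5) ≈ 1.3637e+6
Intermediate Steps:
f(s) = 5 + s
q = -10
B(b, o) = -10 - sqrt(5) (B(b, o) = -10 - sqrt(3 + 2) = -10 - sqrt(5))
d(Q) = 88*Q (d(Q) = 4*((Q + Q)*(5 + 6)) = 4*((2*Q)*11) = 4*(22*Q) = 88*Q)
(-91 + d(B(-1, 5)))**2 = (-91 + 88*(-10 - sqrt(5)))**2 = (-91 + (-880 - 88*sqrt(5)))**2 = (-971 - 88*sqrt(5))**2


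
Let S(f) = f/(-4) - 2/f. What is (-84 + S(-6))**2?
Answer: 243049/36 ≈ 6751.4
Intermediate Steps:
S(f) = -2/f - f/4 (S(f) = f*(-1/4) - 2/f = -f/4 - 2/f = -2/f - f/4)
(-84 + S(-6))**2 = (-84 + (-2/(-6) - 1/4*(-6)))**2 = (-84 + (-2*(-1/6) + 3/2))**2 = (-84 + (1/3 + 3/2))**2 = (-84 + 11/6)**2 = (-493/6)**2 = 243049/36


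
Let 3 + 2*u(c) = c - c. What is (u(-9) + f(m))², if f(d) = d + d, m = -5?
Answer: 529/4 ≈ 132.25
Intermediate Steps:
u(c) = -3/2 (u(c) = -3/2 + (c - c)/2 = -3/2 + (½)*0 = -3/2 + 0 = -3/2)
f(d) = 2*d
(u(-9) + f(m))² = (-3/2 + 2*(-5))² = (-3/2 - 10)² = (-23/2)² = 529/4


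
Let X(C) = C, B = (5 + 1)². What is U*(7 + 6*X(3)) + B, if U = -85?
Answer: -2089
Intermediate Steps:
B = 36 (B = 6² = 36)
U*(7 + 6*X(3)) + B = -85*(7 + 6*3) + 36 = -85*(7 + 18) + 36 = -85*25 + 36 = -2125 + 36 = -2089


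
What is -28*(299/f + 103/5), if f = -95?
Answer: -46424/95 ≈ -488.67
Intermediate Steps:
-28*(299/f + 103/5) = -28*(299/(-95) + 103/5) = -28*(299*(-1/95) + 103*(⅕)) = -28*(-299/95 + 103/5) = -28*1658/95 = -46424/95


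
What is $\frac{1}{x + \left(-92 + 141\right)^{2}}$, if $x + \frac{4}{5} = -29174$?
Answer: $- \frac{5}{133869} \approx -3.735 \cdot 10^{-5}$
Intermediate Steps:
$x = - \frac{145874}{5}$ ($x = - \frac{4}{5} - 29174 = - \frac{145874}{5} \approx -29175.0$)
$\frac{1}{x + \left(-92 + 141\right)^{2}} = \frac{1}{- \frac{145874}{5} + \left(-92 + 141\right)^{2}} = \frac{1}{- \frac{145874}{5} + 49^{2}} = \frac{1}{- \frac{145874}{5} + 2401} = \frac{1}{- \frac{133869}{5}} = - \frac{5}{133869}$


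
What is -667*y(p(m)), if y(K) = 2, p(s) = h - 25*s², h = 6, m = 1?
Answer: -1334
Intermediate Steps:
p(s) = 6 - 25*s²
-667*y(p(m)) = -667*2 = -1334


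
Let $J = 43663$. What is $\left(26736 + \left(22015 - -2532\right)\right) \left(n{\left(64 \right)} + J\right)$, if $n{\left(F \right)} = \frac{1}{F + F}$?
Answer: $\frac{286613763795}{128} \approx 2.2392 \cdot 10^{9}$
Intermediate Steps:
$n{\left(F \right)} = \frac{1}{2 F}$
$\left(26736 + \left(22015 - -2532\right)\right) \left(n{\left(64 \right)} + J\right) = \left(26736 + \left(22015 - -2532\right)\right) \left(\frac{1}{2 \cdot 64} + 43663\right) = \left(26736 + \left(22015 + 2532\right)\right) \left(\frac{1}{2} \cdot \frac{1}{64} + 43663\right) = \left(26736 + 24547\right) \left(\frac{1}{128} + 43663\right) = 51283 \cdot \frac{5588865}{128} = \frac{286613763795}{128}$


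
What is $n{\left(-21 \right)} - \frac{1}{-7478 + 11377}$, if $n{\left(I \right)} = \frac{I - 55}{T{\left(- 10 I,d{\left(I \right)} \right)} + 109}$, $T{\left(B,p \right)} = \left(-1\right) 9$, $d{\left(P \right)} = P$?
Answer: $- \frac{74106}{97475} \approx -0.76026$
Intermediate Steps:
$T{\left(B,p \right)} = -9$
$n{\left(I \right)} = - \frac{11}{20} + \frac{I}{100}$ ($n{\left(I \right)} = \frac{I - 55}{-9 + 109} = \frac{-55 + I}{100} = \left(-55 + I\right) \frac{1}{100} = - \frac{11}{20} + \frac{I}{100}$)
$n{\left(-21 \right)} - \frac{1}{-7478 + 11377} = \left(- \frac{11}{20} + \frac{1}{100} \left(-21\right)\right) - \frac{1}{-7478 + 11377} = \left(- \frac{11}{20} - \frac{21}{100}\right) - \frac{1}{3899} = - \frac{19}{25} - \frac{1}{3899} = - \frac{74106}{97475}$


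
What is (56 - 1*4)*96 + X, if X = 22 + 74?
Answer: 5088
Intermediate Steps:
X = 96
(56 - 1*4)*96 + X = (56 - 1*4)*96 + 96 = (56 - 4)*96 + 96 = 52*96 + 96 = 4992 + 96 = 5088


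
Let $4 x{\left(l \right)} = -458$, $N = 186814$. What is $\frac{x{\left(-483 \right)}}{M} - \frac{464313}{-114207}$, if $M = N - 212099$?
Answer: $\frac{7835487271}{1925149330} \approx 4.0701$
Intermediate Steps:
$x{\left(l \right)} = - \frac{229}{2}$ ($x{\left(l \right)} = \frac{1}{4} \left(-458\right) = - \frac{229}{2}$)
$M = -25285$ ($M = 186814 - 212099 = -25285$)
$\frac{x{\left(-483 \right)}}{M} - \frac{464313}{-114207} = - \frac{229}{2 \left(-25285\right)} - \frac{464313}{-114207} = \left(- \frac{229}{2}\right) \left(- \frac{1}{25285}\right) - - \frac{154771}{38069} = \frac{229}{50570} + \frac{154771}{38069} = \frac{7835487271}{1925149330}$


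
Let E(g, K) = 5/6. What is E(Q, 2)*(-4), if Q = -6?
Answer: -10/3 ≈ -3.3333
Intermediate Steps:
E(g, K) = ⅚ (E(g, K) = 5*(⅙) = ⅚)
E(Q, 2)*(-4) = (⅚)*(-4) = -10/3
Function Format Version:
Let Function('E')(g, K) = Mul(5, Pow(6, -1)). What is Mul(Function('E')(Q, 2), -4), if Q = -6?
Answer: Rational(-10, 3) ≈ -3.3333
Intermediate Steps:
Function('E')(g, K) = Rational(5, 6) (Function('E')(g, K) = Mul(5, Rational(1, 6)) = Rational(5, 6))
Mul(Function('E')(Q, 2), -4) = Mul(Rational(5, 6), -4) = Rational(-10, 3)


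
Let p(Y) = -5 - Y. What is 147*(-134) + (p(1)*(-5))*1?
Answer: -19668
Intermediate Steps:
147*(-134) + (p(1)*(-5))*1 = 147*(-134) + ((-5 - 1*1)*(-5))*1 = -19698 + ((-5 - 1)*(-5))*1 = -19698 - 6*(-5)*1 = -19698 + 30*1 = -19698 + 30 = -19668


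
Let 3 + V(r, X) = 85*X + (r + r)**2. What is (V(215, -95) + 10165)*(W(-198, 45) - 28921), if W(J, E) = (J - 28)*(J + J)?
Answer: 11326737525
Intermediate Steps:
V(r, X) = -3 + 4*r**2 + 85*X (V(r, X) = -3 + (85*X + (r + r)**2) = -3 + (85*X + (2*r)**2) = -3 + (85*X + 4*r**2) = -3 + (4*r**2 + 85*X) = -3 + 4*r**2 + 85*X)
W(J, E) = 2*J*(-28 + J) (W(J, E) = (-28 + J)*(2*J) = 2*J*(-28 + J))
(V(215, -95) + 10165)*(W(-198, 45) - 28921) = ((-3 + 4*215**2 + 85*(-95)) + 10165)*(2*(-198)*(-28 - 198) - 28921) = ((-3 + 4*46225 - 8075) + 10165)*(2*(-198)*(-226) - 28921) = ((-3 + 184900 - 8075) + 10165)*(89496 - 28921) = (176822 + 10165)*60575 = 186987*60575 = 11326737525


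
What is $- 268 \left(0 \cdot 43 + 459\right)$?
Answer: $-123012$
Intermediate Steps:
$- 268 \left(0 \cdot 43 + 459\right) = - 268 \left(0 + 459\right) = \left(-268\right) 459 = -123012$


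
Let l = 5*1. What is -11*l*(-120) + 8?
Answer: 6608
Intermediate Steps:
l = 5
-11*l*(-120) + 8 = -11*5*(-120) + 8 = -55*(-120) + 8 = 6600 + 8 = 6608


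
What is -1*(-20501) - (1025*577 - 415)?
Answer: -570509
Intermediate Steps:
-1*(-20501) - (1025*577 - 415) = 20501 - (591425 - 415) = 20501 - 1*591010 = 20501 - 591010 = -570509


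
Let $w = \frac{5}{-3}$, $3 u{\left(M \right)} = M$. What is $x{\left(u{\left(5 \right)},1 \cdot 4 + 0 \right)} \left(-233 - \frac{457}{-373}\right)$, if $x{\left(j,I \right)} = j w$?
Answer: $\frac{2161300}{3357} \approx 643.82$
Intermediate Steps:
$u{\left(M \right)} = \frac{M}{3}$
$w = - \frac{5}{3}$ ($w = 5 \left(- \frac{1}{3}\right) = - \frac{5}{3} \approx -1.6667$)
$x{\left(j,I \right)} = - \frac{5 j}{3}$ ($x{\left(j,I \right)} = j \left(- \frac{5}{3}\right) = - \frac{5 j}{3}$)
$x{\left(u{\left(5 \right)},1 \cdot 4 + 0 \right)} \left(-233 - \frac{457}{-373}\right) = - \frac{5 \cdot \frac{1}{3} \cdot 5}{3} \left(-233 - \frac{457}{-373}\right) = \left(- \frac{5}{3}\right) \frac{5}{3} \left(-233 - - \frac{457}{373}\right) = - \frac{25 \left(-233 + \frac{457}{373}\right)}{9} = \left(- \frac{25}{9}\right) \left(- \frac{86452}{373}\right) = \frac{2161300}{3357}$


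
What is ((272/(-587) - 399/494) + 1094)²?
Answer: 278129967118441/232928644 ≈ 1.1941e+6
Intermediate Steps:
((272/(-587) - 399/494) + 1094)² = ((272*(-1/587) - 399*1/494) + 1094)² = ((-272/587 - 21/26) + 1094)² = (-19399/15262 + 1094)² = (16677229/15262)² = 278129967118441/232928644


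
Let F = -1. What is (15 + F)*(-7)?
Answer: -98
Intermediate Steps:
(15 + F)*(-7) = (15 - 1)*(-7) = 14*(-7) = -98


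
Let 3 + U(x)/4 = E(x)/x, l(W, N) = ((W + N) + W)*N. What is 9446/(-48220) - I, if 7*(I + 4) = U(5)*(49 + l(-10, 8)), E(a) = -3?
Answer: -15675629/168770 ≈ -92.882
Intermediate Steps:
l(W, N) = N*(N + 2*W) (l(W, N) = ((N + W) + W)*N = (N + 2*W)*N = N*(N + 2*W))
U(x) = -12 - 12/x (U(x) = -12 + 4*(-3/x) = -12 - 12/x)
I = 3244/35 (I = -4 + ((-12 - 12/5)*(49 + 8*(8 + 2*(-10))))/7 = -4 + ((-12 - 12*⅕)*(49 + 8*(8 - 20)))/7 = -4 + ((-12 - 12/5)*(49 + 8*(-12)))/7 = -4 + (-72*(49 - 96)/5)/7 = -4 + (-72/5*(-47))/7 = -4 + (⅐)*(3384/5) = -4 + 3384/35 = 3244/35 ≈ 92.686)
9446/(-48220) - I = 9446/(-48220) - 1*3244/35 = 9446*(-1/48220) - 3244/35 = -4723/24110 - 3244/35 = -15675629/168770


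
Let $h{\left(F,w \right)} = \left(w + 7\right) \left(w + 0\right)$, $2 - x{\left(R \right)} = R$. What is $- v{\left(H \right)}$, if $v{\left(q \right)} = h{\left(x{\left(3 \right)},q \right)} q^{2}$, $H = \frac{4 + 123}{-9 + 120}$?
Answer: $- \frac{1851738232}{151807041} \approx -12.198$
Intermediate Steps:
$x{\left(R \right)} = 2 - R$
$h{\left(F,w \right)} = w \left(7 + w\right)$ ($h{\left(F,w \right)} = \left(7 + w\right) w = w \left(7 + w\right)$)
$H = \frac{127}{111} \approx 1.1441$
$v{\left(q \right)} = q^{3} \left(7 + q\right)$ ($v{\left(q \right)} = q \left(7 + q\right) q^{2} = q^{3} \left(7 + q\right)$)
$- v{\left(H \right)} = - \left(\frac{127}{111}\right)^{3} \left(7 + \frac{127}{111}\right) = - \frac{2048383 \cdot 904}{1367631 \cdot 111} = \left(-1\right) \frac{1851738232}{151807041} = - \frac{1851738232}{151807041}$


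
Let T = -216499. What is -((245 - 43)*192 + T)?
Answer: 177715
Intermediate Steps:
-((245 - 43)*192 + T) = -((245 - 43)*192 - 216499) = -(202*192 - 216499) = -(38784 - 216499) = -1*(-177715) = 177715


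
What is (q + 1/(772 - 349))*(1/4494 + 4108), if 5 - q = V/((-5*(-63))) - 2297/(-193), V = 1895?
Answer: -68128023282665/1284099831 ≈ -53055.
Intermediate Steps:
q = -157063/12159 (q = 5 - (1895/((-5*(-63))) - 2297/(-193)) = 5 - (1895/315 - 2297*(-1/193)) = 5 - (1895*(1/315) + 2297/193) = 5 - (379/63 + 2297/193) = 5 - 1*217858/12159 = 5 - 217858/12159 = -157063/12159 ≈ -12.917)
(q + 1/(772 - 349))*(1/4494 + 4108) = (-157063/12159 + 1/(772 - 349))*(1/4494 + 4108) = (-157063/12159 + 1/423)*(1/4494 + 4108) = (-157063/12159 + 1/423)*(18461353/4494) = -7380610/571473*18461353/4494 = -68128023282665/1284099831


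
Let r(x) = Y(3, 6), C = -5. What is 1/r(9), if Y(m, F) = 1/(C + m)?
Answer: -2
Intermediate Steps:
Y(m, F) = 1/(-5 + m)
r(x) = -½ (r(x) = 1/(-5 + 3) = 1/(-2) = -½)
1/r(9) = 1/(-½) = -2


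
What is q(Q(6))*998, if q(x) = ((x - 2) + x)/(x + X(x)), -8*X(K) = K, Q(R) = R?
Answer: 39920/21 ≈ 1901.0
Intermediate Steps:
X(K) = -K/8
q(x) = 8*(-2 + 2*x)/(7*x) (q(x) = ((x - 2) + x)/(x - x/8) = ((-2 + x) + x)/((7*x/8)) = (-2 + 2*x)*(8/(7*x)) = 8*(-2 + 2*x)/(7*x))
q(Q(6))*998 = ((16/7)*(-1 + 6)/6)*998 = ((16/7)*(⅙)*5)*998 = (40/21)*998 = 39920/21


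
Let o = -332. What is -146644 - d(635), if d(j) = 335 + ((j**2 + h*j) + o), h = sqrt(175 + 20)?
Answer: -549872 - 635*sqrt(195) ≈ -5.5874e+5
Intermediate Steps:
h = sqrt(195) ≈ 13.964
d(j) = 3 + j**2 + j*sqrt(195) (d(j) = 335 + ((j**2 + sqrt(195)*j) - 332) = 335 + ((j**2 + j*sqrt(195)) - 332) = 335 + (-332 + j**2 + j*sqrt(195)) = 3 + j**2 + j*sqrt(195))
-146644 - d(635) = -146644 - (3 + 635**2 + 635*sqrt(195)) = -146644 - (3 + 403225 + 635*sqrt(195)) = -146644 - (403228 + 635*sqrt(195)) = -146644 + (-403228 - 635*sqrt(195)) = -549872 - 635*sqrt(195)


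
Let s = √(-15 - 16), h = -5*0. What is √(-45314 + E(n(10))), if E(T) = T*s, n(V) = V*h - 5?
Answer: √(-45314 - 5*I*√31) ≈ 0.0654 - 212.87*I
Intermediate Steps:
h = 0
s = I*√31 (s = √(-31) = I*√31 ≈ 5.5678*I)
n(V) = -5 (n(V) = V*0 - 5 = 0 - 5 = -5)
E(T) = I*T*√31 (E(T) = T*(I*√31) = I*T*√31)
√(-45314 + E(n(10))) = √(-45314 + I*(-5)*√31) = √(-45314 - 5*I*√31)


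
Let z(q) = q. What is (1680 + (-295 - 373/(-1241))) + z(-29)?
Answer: 1683169/1241 ≈ 1356.3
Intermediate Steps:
(1680 + (-295 - 373/(-1241))) + z(-29) = (1680 + (-295 - 373/(-1241))) - 29 = (1680 + (-295 - 373*(-1/1241))) - 29 = (1680 + (-295 + 373/1241)) - 29 = (1680 - 365722/1241) - 29 = 1719158/1241 - 29 = 1683169/1241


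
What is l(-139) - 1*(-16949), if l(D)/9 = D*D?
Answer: 190838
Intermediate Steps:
l(D) = 9*D² (l(D) = 9*(D*D) = 9*D²)
l(-139) - 1*(-16949) = 9*(-139)² - 1*(-16949) = 9*19321 + 16949 = 173889 + 16949 = 190838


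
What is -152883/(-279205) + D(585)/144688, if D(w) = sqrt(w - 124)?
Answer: 152883/279205 + sqrt(461)/144688 ≈ 0.54771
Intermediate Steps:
D(w) = sqrt(-124 + w)
-152883/(-279205) + D(585)/144688 = -152883/(-279205) + sqrt(-124 + 585)/144688 = -152883*(-1/279205) + sqrt(461)*(1/144688) = 152883/279205 + sqrt(461)/144688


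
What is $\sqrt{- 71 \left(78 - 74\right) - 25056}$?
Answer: $2 i \sqrt{6335} \approx 159.19 i$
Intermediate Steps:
$\sqrt{- 71 \left(78 - 74\right) - 25056} = \sqrt{\left(-71\right) 4 - 25056} = \sqrt{-284 - 25056} = \sqrt{-25340} = 2 i \sqrt{6335}$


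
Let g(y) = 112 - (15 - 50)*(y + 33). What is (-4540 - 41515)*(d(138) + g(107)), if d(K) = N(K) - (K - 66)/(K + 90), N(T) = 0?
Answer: -4385449210/19 ≈ -2.3081e+8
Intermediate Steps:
d(K) = -(-66 + K)/(90 + K) (d(K) = 0 - (K - 66)/(K + 90) = 0 - (-66 + K)/(90 + K) = -(-66 + K)/(90 + K))
g(y) = 1267 + 35*y (g(y) = 112 - (-35)*(33 + y) = 112 - (-1155 - 35*y) = 112 + (1155 + 35*y) = 1267 + 35*y)
(-4540 - 41515)*(d(138) + g(107)) = (-4540 - 41515)*((66 - 1*138)/(90 + 138) + (1267 + 35*107)) = -46055*((66 - 138)/228 + (1267 + 3745)) = -46055*((1/228)*(-72) + 5012) = -46055*(-6/19 + 5012) = -46055*95222/19 = -4385449210/19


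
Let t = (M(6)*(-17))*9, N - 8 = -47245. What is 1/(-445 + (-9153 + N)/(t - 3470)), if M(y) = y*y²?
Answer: -18259/8097060 ≈ -0.0022550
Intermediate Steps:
N = -47237 (N = 8 - 47245 = -47237)
M(y) = y³
t = -33048 (t = (6³*(-17))*9 = (216*(-17))*9 = -3672*9 = -33048)
1/(-445 + (-9153 + N)/(t - 3470)) = 1/(-445 + (-9153 - 47237)/(-33048 - 3470)) = 1/(-445 - 56390/(-36518)) = 1/(-445 - 56390*(-1/36518)) = 1/(-445 + 28195/18259) = 1/(-8097060/18259) = -18259/8097060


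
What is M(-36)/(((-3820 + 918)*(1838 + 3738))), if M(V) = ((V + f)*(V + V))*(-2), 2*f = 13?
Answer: 531/2022694 ≈ 0.00026252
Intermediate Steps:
f = 13/2 (f = (½)*13 = 13/2 ≈ 6.5000)
M(V) = -4*V*(13/2 + V) (M(V) = ((V + 13/2)*(V + V))*(-2) = ((13/2 + V)*(2*V))*(-2) = (2*V*(13/2 + V))*(-2) = -4*V*(13/2 + V))
M(-36)/(((-3820 + 918)*(1838 + 3738))) = (-2*(-36)*(13 + 2*(-36)))/(((-3820 + 918)*(1838 + 3738))) = (-2*(-36)*(13 - 72))/((-2902*5576)) = -2*(-36)*(-59)/(-16181552) = -4248*(-1/16181552) = 531/2022694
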